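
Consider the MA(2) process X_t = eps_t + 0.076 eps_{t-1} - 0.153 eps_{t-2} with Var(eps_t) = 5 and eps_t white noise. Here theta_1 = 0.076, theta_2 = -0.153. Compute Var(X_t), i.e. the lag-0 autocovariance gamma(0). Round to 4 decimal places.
\gamma(0) = 5.1459

For an MA(q) process X_t = eps_t + sum_i theta_i eps_{t-i} with
Var(eps_t) = sigma^2, the variance is
  gamma(0) = sigma^2 * (1 + sum_i theta_i^2).
  sum_i theta_i^2 = (0.076)^2 + (-0.153)^2 = 0.005776 + 0.023409 = 0.029185.
  gamma(0) = 5 * (1 + 0.029185) = 5 * 1.029185 = 5.145925, which rounds to 5.1459.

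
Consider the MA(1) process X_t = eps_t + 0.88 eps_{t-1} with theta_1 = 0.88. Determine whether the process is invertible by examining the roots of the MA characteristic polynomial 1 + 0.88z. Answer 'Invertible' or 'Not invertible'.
\text{Invertible}

The MA(q) characteristic polynomial is P(z) = 1 + 0.88z.
Invertibility requires all roots to lie outside the unit circle, i.e. |z| > 1 for every root.
This is linear in z: 1 + (0.88) z = 0  =>  z = -1/(0.88) = -1.136364,  |z| = 1.136364.
Moduli of all roots: 1.1364.
All moduli strictly greater than 1? Yes.
Verdict: Invertible.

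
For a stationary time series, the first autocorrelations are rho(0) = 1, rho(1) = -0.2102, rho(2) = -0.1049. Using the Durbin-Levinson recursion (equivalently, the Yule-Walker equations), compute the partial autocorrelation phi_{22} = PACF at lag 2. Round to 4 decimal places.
\phi_{22} = -0.1560

The PACF at lag k is phi_{kk}, the last component of the solution
to the Yule-Walker system G_k phi = r_k where
  (G_k)_{ij} = rho(|i - j|), (r_k)_i = rho(i), i,j = 1..k.
Equivalently, Durbin-Levinson gives phi_{kk} iteratively:
  phi_{11} = rho(1)
  phi_{kk} = [rho(k) - sum_{j=1..k-1} phi_{k-1,j} rho(k-j)]
            / [1 - sum_{j=1..k-1} phi_{k-1,j} rho(j)],
  phi_{k,j} = phi_{k-1,j} - phi_{kk} phi_{k-1,k-j},  j = 1..k-1.
Step k = 1:
  phi_11 = rho(1) = -0.2102.
Step k = 2:
  phi_22 = [rho(2) - phi_11 rho(1)] / [1 - phi_11 rho(1)] = [-0.1049 - (-0.2102)(-0.2102)] / [1 - (-0.2102)(-0.2102)]
         = -0.14908404 / 0.95581596 = -0.156.
Therefore phi_{22} = -0.1560.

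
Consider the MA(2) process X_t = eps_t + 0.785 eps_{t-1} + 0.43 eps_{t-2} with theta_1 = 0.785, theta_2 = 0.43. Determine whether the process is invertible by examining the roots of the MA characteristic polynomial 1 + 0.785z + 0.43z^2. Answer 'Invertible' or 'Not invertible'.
\text{Invertible}

The MA(q) characteristic polynomial is P(z) = 1 + 0.785z + 0.43z^2.
Invertibility requires all roots to lie outside the unit circle, i.e. |z| > 1 for every root.
Set 1 + (0.785) z + (0.43) z^2 = 0, i.e. a z^2 + b z + c = 0 with a = 0.43, b = 0.785, c = 1.
Discriminant D = b^2 - 4ac = (0.785)^2 - 4*(0.43)*1 = 0.616225 - (1.72) = -1.103775.
D < 0, so the roots are the complex-conjugate pair z = (-b +/- i sqrt(-D)) / (2a) = -0.9128 +/- 1.2216i.
For a conjugate pair |z|^2 = z * conj(z) = (product of roots) = c/a = 1/(0.43) = 2.325581, so |z| = sqrt(2.325581) = 1.525 for both roots.
Moduli of all roots: 1.5250, 1.5250.
All moduli strictly greater than 1? Yes.
Verdict: Invertible.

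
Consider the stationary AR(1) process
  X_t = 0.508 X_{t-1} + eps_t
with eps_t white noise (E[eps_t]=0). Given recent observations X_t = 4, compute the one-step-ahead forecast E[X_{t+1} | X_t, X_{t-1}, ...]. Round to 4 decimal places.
E[X_{t+1} \mid \mathcal F_t] = 2.0320

For an AR(p) model X_t = c + sum_i phi_i X_{t-i} + eps_t, the
one-step-ahead conditional mean is
  E[X_{t+1} | X_t, ...] = c + sum_i phi_i X_{t+1-i}.
Substitute known values:
  E[X_{t+1} | ...] = (0.508) * (4)
                   = 2.0320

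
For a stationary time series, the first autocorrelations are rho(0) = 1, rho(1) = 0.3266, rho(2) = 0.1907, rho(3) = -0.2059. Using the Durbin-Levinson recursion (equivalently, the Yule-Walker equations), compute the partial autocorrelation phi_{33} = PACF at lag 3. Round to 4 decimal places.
\phi_{33} = -0.3310

The PACF at lag k is phi_{kk}, the last component of the solution
to the Yule-Walker system G_k phi = r_k where
  (G_k)_{ij} = rho(|i - j|), (r_k)_i = rho(i), i,j = 1..k.
Equivalently, Durbin-Levinson gives phi_{kk} iteratively:
  phi_{11} = rho(1)
  phi_{kk} = [rho(k) - sum_{j=1..k-1} phi_{k-1,j} rho(k-j)]
            / [1 - sum_{j=1..k-1} phi_{k-1,j} rho(j)],
  phi_{k,j} = phi_{k-1,j} - phi_{kk} phi_{k-1,k-j},  j = 1..k-1.
Step k = 1:
  phi_11 = rho(1) = 0.3266.
Step k = 2:
  phi_22 = [rho(2) - phi_11 rho(1)] / [1 - phi_11 rho(1)] = [0.1907 - (0.3266)(0.3266)] / [1 - (0.3266)(0.3266)]
         = 0.08403244 / 0.89333244 = 0.094066.
  Update: phi_21 = phi_11 - phi_22 phi_11 = 0.3266 - (0.094066)(0.3266) = 0.295878.
Step k = 3:
  phi_33 = [rho(3) - phi_21 rho(2) - phi_22 rho(1)] / [1 - phi_21 rho(1) - phi_22 rho(2)]
    numerator   = -0.2059 - (0.295878)(0.1907) - (0.094066)(0.3266) = -0.29304597
    denominator = 1 - (0.295878)(0.3266) - (0.094066)(0.1907) = 0.88542782
  phi_33 = -0.29304597 / 0.88542782 = -0.331.
Therefore phi_{33} = -0.3310.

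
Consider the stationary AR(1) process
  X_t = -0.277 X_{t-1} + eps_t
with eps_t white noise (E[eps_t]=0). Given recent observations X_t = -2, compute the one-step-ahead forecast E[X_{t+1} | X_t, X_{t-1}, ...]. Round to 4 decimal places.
E[X_{t+1} \mid \mathcal F_t] = 0.5540

For an AR(p) model X_t = c + sum_i phi_i X_{t-i} + eps_t, the
one-step-ahead conditional mean is
  E[X_{t+1} | X_t, ...] = c + sum_i phi_i X_{t+1-i}.
Substitute known values:
  E[X_{t+1} | ...] = (-0.277) * (-2)
                   = 0.5540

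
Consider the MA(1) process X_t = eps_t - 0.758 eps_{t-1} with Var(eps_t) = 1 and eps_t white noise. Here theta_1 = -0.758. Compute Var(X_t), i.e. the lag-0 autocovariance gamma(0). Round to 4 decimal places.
\gamma(0) = 1.5746

For an MA(q) process X_t = eps_t + sum_i theta_i eps_{t-i} with
Var(eps_t) = sigma^2, the variance is
  gamma(0) = sigma^2 * (1 + sum_i theta_i^2).
  sum_i theta_i^2 = (-0.758)^2 = 0.574564.
  gamma(0) = 1 * (1 + 0.574564) = 1 * 1.574564 = 1.574564, which rounds to 1.5746.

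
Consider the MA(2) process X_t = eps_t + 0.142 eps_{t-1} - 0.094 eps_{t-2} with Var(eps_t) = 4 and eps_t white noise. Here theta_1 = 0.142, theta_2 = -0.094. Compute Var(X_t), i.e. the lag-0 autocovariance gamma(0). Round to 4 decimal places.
\gamma(0) = 4.1160

For an MA(q) process X_t = eps_t + sum_i theta_i eps_{t-i} with
Var(eps_t) = sigma^2, the variance is
  gamma(0) = sigma^2 * (1 + sum_i theta_i^2).
  sum_i theta_i^2 = (0.142)^2 + (-0.094)^2 = 0.020164 + 0.008836 = 0.029.
  gamma(0) = 4 * (1 + 0.029) = 4 * 1.029 = 4.116, which rounds to 4.1160.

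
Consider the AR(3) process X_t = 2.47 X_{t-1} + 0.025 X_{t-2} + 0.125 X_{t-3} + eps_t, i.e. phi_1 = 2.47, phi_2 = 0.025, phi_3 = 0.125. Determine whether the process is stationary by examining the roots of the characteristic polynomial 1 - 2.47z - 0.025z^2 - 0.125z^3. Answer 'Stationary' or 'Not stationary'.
\text{Not stationary}

The AR(p) characteristic polynomial is P(z) = 1 - 2.47z - 0.025z^2 - 0.125z^3.
Stationarity requires all roots to lie outside the unit circle, i.e. |z| > 1 for every root.
Degree 3: look for a simple real root z0 first, then factor out (1 - z/z0) and solve the remaining quadratic.
Testing z0 = 0.4: P(0.4) = 1 + (-2.47)(0.4) + (-0.025)(0.4)^2 + (-0.125)(0.4)^3
  = 1 + (-0.988) + (-0.004) + (-0.008) = 0.  So z_0 = 0.4 is a root, |z_0| = 0.4.
Divide out the factor (1 - 2.5 z) = (1 - z/z0) (since 1/z0 = 2.5):
  P(z) = (1 - 2.5 z)(1 + (0.03) z + (0.05) z^2)
  [check: z-coef 0.03 - (2.5) = -2.47; z^2-coef 0.05 - (2.5)(0.03) = -0.025; z^3-coef -(2.5)(0.05) = -0.125.]
Remaining roots from the quadratic factor 1 + (0.03) z + (0.05) z^2:
  Set 1 + (0.03) z + (0.05) z^2 = 0, i.e. a z^2 + b z + c = 0 with a = 0.05, b = 0.03, c = 1.
  Discriminant D = b^2 - 4ac = (0.03)^2 - 4*(0.05)*1 = 0.0009 - (0.2) = -0.1991.
  D < 0, so the roots are the complex-conjugate pair z = (-b +/- i sqrt(-D)) / (2a) = -0.3 +/- 4.4621i.
  For a conjugate pair |z|^2 = z * conj(z) = (product of roots) = c/a = 1/(0.05) = 20, so |z| = sqrt(20) = 4.4721 for both roots.
Moduli of all roots: 0.4000, 4.4721, 4.4721.
All moduli strictly greater than 1? No.
Verdict: Not stationary.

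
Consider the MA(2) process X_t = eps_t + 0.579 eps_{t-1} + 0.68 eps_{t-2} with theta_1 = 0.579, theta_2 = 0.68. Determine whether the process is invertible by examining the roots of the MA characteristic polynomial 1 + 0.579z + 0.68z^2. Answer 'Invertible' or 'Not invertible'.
\text{Invertible}

The MA(q) characteristic polynomial is P(z) = 1 + 0.579z + 0.68z^2.
Invertibility requires all roots to lie outside the unit circle, i.e. |z| > 1 for every root.
Set 1 + (0.579) z + (0.68) z^2 = 0, i.e. a z^2 + b z + c = 0 with a = 0.68, b = 0.579, c = 1.
Discriminant D = b^2 - 4ac = (0.579)^2 - 4*(0.68)*1 = 0.335241 - (2.72) = -2.384759.
D < 0, so the roots are the complex-conjugate pair z = (-b +/- i sqrt(-D)) / (2a) = -0.4257 +/- 1.1355i.
For a conjugate pair |z|^2 = z * conj(z) = (product of roots) = c/a = 1/(0.68) = 1.470588, so |z| = sqrt(1.470588) = 1.2127 for both roots.
Moduli of all roots: 1.2127, 1.2127.
All moduli strictly greater than 1? Yes.
Verdict: Invertible.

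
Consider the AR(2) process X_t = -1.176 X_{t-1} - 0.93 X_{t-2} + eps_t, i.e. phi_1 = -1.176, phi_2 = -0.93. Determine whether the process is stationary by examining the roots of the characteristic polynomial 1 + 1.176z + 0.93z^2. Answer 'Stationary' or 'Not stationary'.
\text{Stationary}

The AR(p) characteristic polynomial is P(z) = 1 + 1.176z + 0.93z^2.
Stationarity requires all roots to lie outside the unit circle, i.e. |z| > 1 for every root.
Set 1 + (1.176) z + (0.93) z^2 = 0, i.e. a z^2 + b z + c = 0 with a = 0.93, b = 1.176, c = 1.
Discriminant D = b^2 - 4ac = (1.176)^2 - 4*(0.93)*1 = 1.382976 - (3.72) = -2.337024.
D < 0, so the roots are the complex-conjugate pair z = (-b +/- i sqrt(-D)) / (2a) = -0.6323 +/- 0.8219i.
For a conjugate pair |z|^2 = z * conj(z) = (product of roots) = c/a = 1/(0.93) = 1.075269, so |z| = sqrt(1.075269) = 1.037 for both roots.
Moduli of all roots: 1.0370, 1.0370.
All moduli strictly greater than 1? Yes.
Verdict: Stationary.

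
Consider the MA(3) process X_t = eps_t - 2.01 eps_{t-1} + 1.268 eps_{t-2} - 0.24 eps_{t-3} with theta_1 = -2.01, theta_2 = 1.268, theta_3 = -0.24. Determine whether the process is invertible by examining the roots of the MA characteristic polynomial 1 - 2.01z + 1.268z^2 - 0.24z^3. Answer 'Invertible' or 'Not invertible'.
\text{Invertible}

The MA(q) characteristic polynomial is P(z) = 1 - 2.01z + 1.268z^2 - 0.24z^3.
Invertibility requires all roots to lie outside the unit circle, i.e. |z| > 1 for every root.
Degree 3: look for a simple real root z0 first, then factor out (1 - z/z0) and solve the remaining quadratic.
Testing z0 = 1.25: P(1.25) = 1 + (-2.01)(1.25) + (1.268)(1.25)^2 + (-0.24)(1.25)^3
  = 1 + (-2.5125) + (1.98125) + (-0.46875) = 0.  So z_0 = 1.25 is a root, |z_0| = 1.25.
Divide out the factor (1 - 0.8 z) = (1 - z/z0) (since 1/z0 = 0.8):
  P(z) = (1 - 0.8 z)(1 + (-1.21) z + (0.3) z^2)
  [check: z-coef -1.21 - (0.8) = -2.01; z^2-coef 0.3 - (0.8)(-1.21) = 1.268; z^3-coef -(0.8)(0.3) = -0.24.]
Remaining roots from the quadratic factor 1 + (-1.21) z + (0.3) z^2:
  Set 1 + (-1.21) z + (0.3) z^2 = 0, i.e. a z^2 + b z + c = 0 with a = 0.3, b = -1.21, c = 1.
  Discriminant D = b^2 - 4ac = (-1.21)^2 - 4*(0.3)*1 = 1.4641 - (1.2) = 0.2641.
  D >= 0, so the roots are real: z = (-b +/- sqrt(D)) / (2a) = (1.21 +/- 0.513907) / (0.6).
    z_1 = (1.21 + 0.513907) / (0.6) = 2.8732,   |z_1| = 2.8732.
    z_2 = (1.21 - 0.513907) / (0.6) = 1.1602,   |z_2| = 1.1602.
Moduli of all roots: 1.2500, 2.8732, 1.1602.
All moduli strictly greater than 1? Yes.
Verdict: Invertible.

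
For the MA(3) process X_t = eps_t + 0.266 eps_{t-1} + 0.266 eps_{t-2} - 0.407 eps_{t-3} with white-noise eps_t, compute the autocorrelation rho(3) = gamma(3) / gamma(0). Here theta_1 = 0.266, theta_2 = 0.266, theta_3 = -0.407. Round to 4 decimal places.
\rho(3) = -0.3114

For an MA(q) process with theta_0 = 1, the autocovariance is
  gamma(k) = sigma^2 * sum_{i=0..q-k} theta_i * theta_{i+k},
and rho(k) = gamma(k) / gamma(0). Sigma^2 cancels.
  numerator   = (1)*(-0.407) = -0.407.
  denominator = (1)^2 + (0.266)^2 + (0.266)^2 + (-0.407)^2 = 1.307161.
  rho(3) = -0.407 / 1.307161 = -0.3114.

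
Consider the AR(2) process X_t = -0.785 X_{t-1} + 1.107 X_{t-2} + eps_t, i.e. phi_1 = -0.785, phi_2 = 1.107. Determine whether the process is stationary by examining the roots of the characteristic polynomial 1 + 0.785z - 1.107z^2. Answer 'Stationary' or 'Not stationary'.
\text{Not stationary}

The AR(p) characteristic polynomial is P(z) = 1 + 0.785z - 1.107z^2.
Stationarity requires all roots to lie outside the unit circle, i.e. |z| > 1 for every root.
Set 1 + (0.785) z + (-1.107) z^2 = 0, i.e. a z^2 + b z + c = 0 with a = -1.107, b = 0.785, c = 1.
Discriminant D = b^2 - 4ac = (0.785)^2 - 4*(-1.107)*1 = 0.616225 - (-4.428) = 5.044225.
D >= 0, so the roots are real: z = (-b +/- sqrt(D)) / (2a) = (-0.785 +/- 2.245935) / (-2.214).
  z_1 = (-0.785 + 2.245935) / (-2.214) = -0.6599,   |z_1| = 0.6599.
  z_2 = (-0.785 - 2.245935) / (-2.214) = 1.369,   |z_2| = 1.369.
Moduli of all roots: 0.6599, 1.3690.
All moduli strictly greater than 1? No.
Verdict: Not stationary.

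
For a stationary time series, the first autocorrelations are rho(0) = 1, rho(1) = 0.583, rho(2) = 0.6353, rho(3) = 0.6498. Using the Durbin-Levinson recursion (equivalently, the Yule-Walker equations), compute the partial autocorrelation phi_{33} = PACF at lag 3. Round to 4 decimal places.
\phi_{33} = 0.3491

The PACF at lag k is phi_{kk}, the last component of the solution
to the Yule-Walker system G_k phi = r_k where
  (G_k)_{ij} = rho(|i - j|), (r_k)_i = rho(i), i,j = 1..k.
Equivalently, Durbin-Levinson gives phi_{kk} iteratively:
  phi_{11} = rho(1)
  phi_{kk} = [rho(k) - sum_{j=1..k-1} phi_{k-1,j} rho(k-j)]
            / [1 - sum_{j=1..k-1} phi_{k-1,j} rho(j)],
  phi_{k,j} = phi_{k-1,j} - phi_{kk} phi_{k-1,k-j},  j = 1..k-1.
Step k = 1:
  phi_11 = rho(1) = 0.583.
Step k = 2:
  phi_22 = [rho(2) - phi_11 rho(1)] / [1 - phi_11 rho(1)] = [0.6353 - (0.583)(0.583)] / [1 - (0.583)(0.583)]
         = 0.295411 / 0.660111 = 0.447517.
  Update: phi_21 = phi_11 - phi_22 phi_11 = 0.583 - (0.447517)(0.583) = 0.322097.
Step k = 3:
  phi_33 = [rho(3) - phi_21 rho(2) - phi_22 rho(1)] / [1 - phi_21 rho(1) - phi_22 rho(2)]
    numerator   = 0.6498 - (0.322097)(0.6353) - (0.447517)(0.583) = 0.18426896
    denominator = 1 - (0.322097)(0.583) - (0.447517)(0.6353) = 0.52790951
  phi_33 = 0.18426896 / 0.52790951 = 0.3491.
Therefore phi_{33} = 0.3491.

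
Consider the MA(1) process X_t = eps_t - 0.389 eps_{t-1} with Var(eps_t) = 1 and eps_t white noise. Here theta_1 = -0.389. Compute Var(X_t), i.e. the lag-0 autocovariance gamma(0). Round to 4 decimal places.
\gamma(0) = 1.1513

For an MA(q) process X_t = eps_t + sum_i theta_i eps_{t-i} with
Var(eps_t) = sigma^2, the variance is
  gamma(0) = sigma^2 * (1 + sum_i theta_i^2).
  sum_i theta_i^2 = (-0.389)^2 = 0.151321.
  gamma(0) = 1 * (1 + 0.151321) = 1 * 1.151321 = 1.151321, which rounds to 1.1513.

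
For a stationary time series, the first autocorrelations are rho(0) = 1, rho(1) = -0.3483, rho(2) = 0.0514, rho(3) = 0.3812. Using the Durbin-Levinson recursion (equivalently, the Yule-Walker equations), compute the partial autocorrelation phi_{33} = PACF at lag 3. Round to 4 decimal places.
\phi_{33} = 0.4270

The PACF at lag k is phi_{kk}, the last component of the solution
to the Yule-Walker system G_k phi = r_k where
  (G_k)_{ij} = rho(|i - j|), (r_k)_i = rho(i), i,j = 1..k.
Equivalently, Durbin-Levinson gives phi_{kk} iteratively:
  phi_{11} = rho(1)
  phi_{kk} = [rho(k) - sum_{j=1..k-1} phi_{k-1,j} rho(k-j)]
            / [1 - sum_{j=1..k-1} phi_{k-1,j} rho(j)],
  phi_{k,j} = phi_{k-1,j} - phi_{kk} phi_{k-1,k-j},  j = 1..k-1.
Step k = 1:
  phi_11 = rho(1) = -0.3483.
Step k = 2:
  phi_22 = [rho(2) - phi_11 rho(1)] / [1 - phi_11 rho(1)] = [0.0514 - (-0.3483)(-0.3483)] / [1 - (-0.3483)(-0.3483)]
         = -0.06991289 / 0.87868711 = -0.079565.
  Update: phi_21 = phi_11 - phi_22 phi_11 = -0.3483 - (-0.079565)(-0.3483) = -0.376013.
Step k = 3:
  phi_33 = [rho(3) - phi_21 rho(2) - phi_22 rho(1)] / [1 - phi_21 rho(1) - phi_22 rho(2)]
    numerator   = 0.3812 - (-0.376013)(0.0514) - (-0.079565)(-0.3483) = 0.3728145
    denominator = 1 - (-0.376013)(-0.3483) - (-0.079565)(0.0514) = 0.87312448
  phi_33 = 0.3728145 / 0.87312448 = 0.427.
Therefore phi_{33} = 0.4270.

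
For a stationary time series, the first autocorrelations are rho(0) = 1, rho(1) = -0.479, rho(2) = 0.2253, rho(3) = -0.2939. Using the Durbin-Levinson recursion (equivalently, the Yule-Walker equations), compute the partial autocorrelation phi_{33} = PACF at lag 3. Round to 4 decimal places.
\phi_{33} = -0.2440

The PACF at lag k is phi_{kk}, the last component of the solution
to the Yule-Walker system G_k phi = r_k where
  (G_k)_{ij} = rho(|i - j|), (r_k)_i = rho(i), i,j = 1..k.
Equivalently, Durbin-Levinson gives phi_{kk} iteratively:
  phi_{11} = rho(1)
  phi_{kk} = [rho(k) - sum_{j=1..k-1} phi_{k-1,j} rho(k-j)]
            / [1 - sum_{j=1..k-1} phi_{k-1,j} rho(j)],
  phi_{k,j} = phi_{k-1,j} - phi_{kk} phi_{k-1,k-j},  j = 1..k-1.
Step k = 1:
  phi_11 = rho(1) = -0.479.
Step k = 2:
  phi_22 = [rho(2) - phi_11 rho(1)] / [1 - phi_11 rho(1)] = [0.2253 - (-0.479)(-0.479)] / [1 - (-0.479)(-0.479)]
         = -0.004141 / 0.770559 = -0.005374.
  Update: phi_21 = phi_11 - phi_22 phi_11 = -0.479 - (-0.005374)(-0.479) = -0.481574.
Step k = 3:
  phi_33 = [rho(3) - phi_21 rho(2) - phi_22 rho(1)] / [1 - phi_21 rho(1) - phi_22 rho(2)]
    numerator   = -0.2939 - (-0.481574)(0.2253) - (-0.005374)(-0.479) = -0.1879755
    denominator = 1 - (-0.481574)(-0.479) - (-0.005374)(0.2253) = 0.77053675
  phi_33 = -0.1879755 / 0.77053675 = -0.244.
Therefore phi_{33} = -0.2440.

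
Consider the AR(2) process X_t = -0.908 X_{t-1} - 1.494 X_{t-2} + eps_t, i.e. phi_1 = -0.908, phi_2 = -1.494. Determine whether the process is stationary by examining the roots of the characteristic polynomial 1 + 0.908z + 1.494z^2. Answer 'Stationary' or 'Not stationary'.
\text{Not stationary}

The AR(p) characteristic polynomial is P(z) = 1 + 0.908z + 1.494z^2.
Stationarity requires all roots to lie outside the unit circle, i.e. |z| > 1 for every root.
Set 1 + (0.908) z + (1.494) z^2 = 0, i.e. a z^2 + b z + c = 0 with a = 1.494, b = 0.908, c = 1.
Discriminant D = b^2 - 4ac = (0.908)^2 - 4*(1.494)*1 = 0.824464 - (5.976) = -5.151536.
D < 0, so the roots are the complex-conjugate pair z = (-b +/- i sqrt(-D)) / (2a) = -0.3039 +/- 0.7596i.
For a conjugate pair |z|^2 = z * conj(z) = (product of roots) = c/a = 1/(1.494) = 0.669344, so |z| = sqrt(0.669344) = 0.8181 for both roots.
Moduli of all roots: 0.8181, 0.8181.
All moduli strictly greater than 1? No.
Verdict: Not stationary.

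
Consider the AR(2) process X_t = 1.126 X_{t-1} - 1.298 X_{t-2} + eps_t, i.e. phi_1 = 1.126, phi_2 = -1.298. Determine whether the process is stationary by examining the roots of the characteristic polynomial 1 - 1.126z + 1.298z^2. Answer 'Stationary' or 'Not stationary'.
\text{Not stationary}

The AR(p) characteristic polynomial is P(z) = 1 - 1.126z + 1.298z^2.
Stationarity requires all roots to lie outside the unit circle, i.e. |z| > 1 for every root.
Set 1 + (-1.126) z + (1.298) z^2 = 0, i.e. a z^2 + b z + c = 0 with a = 1.298, b = -1.126, c = 1.
Discriminant D = b^2 - 4ac = (-1.126)^2 - 4*(1.298)*1 = 1.267876 - (5.192) = -3.924124.
D < 0, so the roots are the complex-conjugate pair z = (-b +/- i sqrt(-D)) / (2a) = 0.4337 +/- 0.7631i.
For a conjugate pair |z|^2 = z * conj(z) = (product of roots) = c/a = 1/(1.298) = 0.770416, so |z| = sqrt(0.770416) = 0.8777 for both roots.
Moduli of all roots: 0.8777, 0.8777.
All moduli strictly greater than 1? No.
Verdict: Not stationary.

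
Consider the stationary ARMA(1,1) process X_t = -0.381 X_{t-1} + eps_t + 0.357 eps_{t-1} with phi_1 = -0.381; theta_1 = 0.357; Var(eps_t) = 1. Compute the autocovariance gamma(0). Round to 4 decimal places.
\gamma(0) = 1.0007

Multiply the model equation by X_{t-k} and take expectations. With theta_0 = psi_0 = 1 and psi_j the MA(infinity) weights, this gives
  gamma(k) - sum_i phi_i gamma(k-i) = c_k,
  c_k = sigma^2 * sum_{j=k..q} theta_j psi_{j-k}   (c_k = 0 for k > q),
using gamma(-m) = gamma(m).
psi-weights needed (psi_j = theta_j + sum_i phi_i psi_{j-i}):
  psi_1 = theta_1 + phi_1 = 0.357 + (-0.381) = -0.024
Right-hand sides:
  c_0 = sigma^2 (1 + theta_1 psi_1) = 1 * (1 + (0.357)(-0.024)) = 1 * 0.991432 = 0.991432
  c_1 = sigma^2 theta_1 = 1 * (0.357) = 0.357
  c_2 = 0
Equations for k = 0 and k = 1 (AR order 1):
  gamma(0) = phi_1 gamma(1) + c_0
  gamma(1) = phi_1 gamma(0) + c_1
Substituting the second into the first: gamma(0) (1 - phi_1^2) = c_0 + phi_1 c_1, so
  gamma(0) = (c_0 + phi_1 c_1) / (1 - phi_1^2) = (0.991432 + (-0.381)(0.357)) / (1 - (-0.381)^2) = 0.855415 / 0.854839 = 1.000674.
Therefore gamma(0) = 1.0007 (to 4 decimal places).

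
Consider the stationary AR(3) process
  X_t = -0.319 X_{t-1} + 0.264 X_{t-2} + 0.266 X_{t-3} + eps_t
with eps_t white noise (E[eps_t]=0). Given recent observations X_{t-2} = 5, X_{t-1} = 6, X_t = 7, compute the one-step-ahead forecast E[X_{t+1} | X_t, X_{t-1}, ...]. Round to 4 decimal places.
E[X_{t+1} \mid \mathcal F_t] = 0.6810

For an AR(p) model X_t = c + sum_i phi_i X_{t-i} + eps_t, the
one-step-ahead conditional mean is
  E[X_{t+1} | X_t, ...] = c + sum_i phi_i X_{t+1-i}.
Substitute known values:
  E[X_{t+1} | ...] = (-0.319) * (7) + (0.264) * (6) + (0.266) * (5)
                   = 0.6810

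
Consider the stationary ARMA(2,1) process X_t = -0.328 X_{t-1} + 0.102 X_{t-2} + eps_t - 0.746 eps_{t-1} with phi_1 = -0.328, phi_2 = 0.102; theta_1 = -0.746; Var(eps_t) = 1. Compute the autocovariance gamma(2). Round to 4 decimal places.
\gamma(2) = 0.8160

Multiply the model equation by X_{t-k} and take expectations. With theta_0 = psi_0 = 1 and psi_j the MA(infinity) weights, this gives
  gamma(k) - sum_i phi_i gamma(k-i) = c_k,
  c_k = sigma^2 * sum_{j=k..q} theta_j psi_{j-k}   (c_k = 0 for k > q),
using gamma(-m) = gamma(m).
psi-weights needed (psi_j = theta_j + sum_i phi_i psi_{j-i}):
  psi_1 = theta_1 + phi_1 = -0.746 + (-0.328) = -1.074
Right-hand sides:
  c_0 = sigma^2 (1 + theta_1 psi_1) = 1 * (1 + (-0.746)(-1.074)) = 1 * 1.801204 = 1.801204
  c_1 = sigma^2 theta_1 = 1 * (-0.746) = -0.746
  c_2 = 0
Equations for k = 0, 1, 2 (AR order 2, c_2 = 0):
  (E0) gamma(0) = phi_1 gamma(1) + phi_2 gamma(2) + c_0
  (E1) gamma(1) = phi_1 gamma(0) + phi_2 gamma(1) + c_1
  (E2) gamma(2) = phi_1 gamma(1) + phi_2 gamma(0)
From (E1): gamma(1) = A gamma(0) + B with
  A = phi_1 / (1 - phi_2) = -0.328 / 0.898 = -0.365256,   B = c_1 / (1 - phi_2) = -0.746 / 0.898 = -0.830735.
Insert (E2) into (E0): gamma(0) (1 - phi_2^2) = phi_1 (1 + phi_2) gamma(1) + c_0.
  phi_1 (1 + phi_2) = (-0.328)(1.102) = -0.361456,   1 - phi_2^2 = 0.989596.
Replace gamma(1) by A gamma(0) + B and collect gamma(0):
  gamma(0) [0.989596 - (-0.361456)(-0.365256)] = (-0.361456)(-0.830735) + 1.801204
  gamma(0) * 0.857572 = 2.101478
  gamma(0) = 2.101478 / 0.857572 = 2.450498.
  gamma(1) = A gamma(0) + B = (-0.365256)(2.450498) + (-0.830735) = -1.725794.
  gamma(2) = phi_1 gamma(1) + phi_2 gamma(0) = (-0.328)(-1.725794) + (0.102)(2.450498) = 0.816011.
Therefore gamma(2) = 0.8160 (to 4 decimal places).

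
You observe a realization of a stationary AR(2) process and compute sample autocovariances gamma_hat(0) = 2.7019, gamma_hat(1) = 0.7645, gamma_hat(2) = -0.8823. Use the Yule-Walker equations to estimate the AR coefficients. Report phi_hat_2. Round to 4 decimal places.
\hat\phi_{2} = -0.4420

The Yule-Walker equations for an AR(p) process read, in matrix form,
  Gamma_p phi = r_p,   with   (Gamma_p)_{ij} = gamma(|i - j|),
                       (r_p)_i = gamma(i),   i,j = 1..p.
Substitute the sample gammas (Toeplitz matrix and right-hand side of size 2):
  Gamma_p = [[2.7019, 0.7645], [0.7645, 2.7019]]
  r_p     = [0.7645, -0.8823]
Written out:
  2.7019 phi_1 + 0.7645 phi_2 = 0.7645
  0.7645 phi_1 + 2.7019 phi_2 = -0.8823
Solve by Cramer's rule:
  det = gamma(0)^2 - gamma(1)^2 = (2.7019)^2 - (0.7645)^2 = 7.30026361 - 0.58446025 = 6.71580336
  phi_hat_1 = [gamma(1) gamma(0) - gamma(1) gamma(2)] / det = [(0.7645)(2.7019) - (0.7645)(-0.8823)] / 6.71580336 = 2.7401209 / 6.71580336 = 0.408
  phi_hat_2 = [gamma(0) gamma(2) - gamma(1)^2] / det = [(2.7019)(-0.8823) - (0.7645)^2] / 6.71580336 = -2.96834662 / 6.71580336 = -0.442
So phi_hat = [0.4080, -0.4420].
Therefore phi_hat_2 = -0.4420.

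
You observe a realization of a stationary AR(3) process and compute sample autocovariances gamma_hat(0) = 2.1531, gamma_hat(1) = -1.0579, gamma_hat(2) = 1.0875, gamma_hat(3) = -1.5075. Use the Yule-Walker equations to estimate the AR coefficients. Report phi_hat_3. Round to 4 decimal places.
\hat\phi_{3} = -0.5510

The Yule-Walker equations for an AR(p) process read, in matrix form,
  Gamma_p phi = r_p,   with   (Gamma_p)_{ij} = gamma(|i - j|),
                       (r_p)_i = gamma(i),   i,j = 1..p.
Substitute the sample gammas (Toeplitz matrix and right-hand side of size 3):
  Gamma_p = [[2.1531, -1.0579, 1.0875], [-1.0579, 2.1531, -1.0579], [1.0875, -1.0579, 2.1531]]
  r_p     = [-1.0579, 1.0875, -1.5075]
Written out (R1..R3):
  (R1) 2.1531 phi_1 - 1.0579 phi_2 + 1.0875 phi_3 = -1.0579
  (R2) -1.0579 phi_1 + 2.1531 phi_2 - 1.0579 phi_3 = 1.0875
  (R3) 1.0875 phi_1 - 1.0579 phi_2 + 2.1531 phi_3 = -1.5075
Gaussian elimination:
  R2 <- R2 - (-1.0579/2.1531) R1 = R2 - (-0.491338) R1:  1.633313 phi_2 - 0.52357 phi_3 = 0.567713
  R3 <- R3 - (1.0875/2.1531) R1 = R3 - (0.505086) R1:  -0.52357 phi_2 + 1.603819 phi_3 = -0.97317
  R3 <- R3 - (-0.52357/1.633313) R2 = R3 - (-0.320557) R2:  1.435985 phi_3 = -0.791185
Back-substitution:
  phi_hat_3 = -0.791185 / 1.435985 = -0.55097
  phi_hat_2 = (0.567713 - (-0.52357)(-0.55097)) / 1.633313 = 0.170967
  phi_hat_1 = (-1.0579 - (-1.0579)(0.170967) - (1.0875)(-0.55097)) / 2.1531 = -0.129048
So phi_hat = [-0.1290, 0.1710, -0.5510].
Therefore phi_hat_3 = -0.5510.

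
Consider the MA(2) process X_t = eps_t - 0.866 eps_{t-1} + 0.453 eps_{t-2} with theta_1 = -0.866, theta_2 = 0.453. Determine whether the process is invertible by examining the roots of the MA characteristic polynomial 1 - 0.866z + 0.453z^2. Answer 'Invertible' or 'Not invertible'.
\text{Invertible}

The MA(q) characteristic polynomial is P(z) = 1 - 0.866z + 0.453z^2.
Invertibility requires all roots to lie outside the unit circle, i.e. |z| > 1 for every root.
Set 1 + (-0.866) z + (0.453) z^2 = 0, i.e. a z^2 + b z + c = 0 with a = 0.453, b = -0.866, c = 1.
Discriminant D = b^2 - 4ac = (-0.866)^2 - 4*(0.453)*1 = 0.749956 - (1.812) = -1.062044.
D < 0, so the roots are the complex-conjugate pair z = (-b +/- i sqrt(-D)) / (2a) = 0.9558 +/- 1.1375i.
For a conjugate pair |z|^2 = z * conj(z) = (product of roots) = c/a = 1/(0.453) = 2.207506, so |z| = sqrt(2.207506) = 1.4858 for both roots.
Moduli of all roots: 1.4858, 1.4858.
All moduli strictly greater than 1? Yes.
Verdict: Invertible.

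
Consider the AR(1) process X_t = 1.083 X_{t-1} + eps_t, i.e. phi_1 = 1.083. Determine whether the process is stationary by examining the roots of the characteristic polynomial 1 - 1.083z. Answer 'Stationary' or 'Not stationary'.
\text{Not stationary}

The AR(p) characteristic polynomial is P(z) = 1 - 1.083z.
Stationarity requires all roots to lie outside the unit circle, i.e. |z| > 1 for every root.
This is linear in z: 1 + (-1.083) z = 0  =>  z = -1/(-1.083) = 0.923361,  |z| = 0.923361.
Moduli of all roots: 0.9234.
All moduli strictly greater than 1? No.
Verdict: Not stationary.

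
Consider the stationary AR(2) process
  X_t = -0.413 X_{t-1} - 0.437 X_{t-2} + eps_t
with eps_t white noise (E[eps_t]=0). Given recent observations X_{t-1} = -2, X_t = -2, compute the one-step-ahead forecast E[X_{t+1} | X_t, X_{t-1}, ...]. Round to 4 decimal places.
E[X_{t+1} \mid \mathcal F_t] = 1.7000

For an AR(p) model X_t = c + sum_i phi_i X_{t-i} + eps_t, the
one-step-ahead conditional mean is
  E[X_{t+1} | X_t, ...] = c + sum_i phi_i X_{t+1-i}.
Substitute known values:
  E[X_{t+1} | ...] = (-0.413) * (-2) + (-0.437) * (-2)
                   = 1.7000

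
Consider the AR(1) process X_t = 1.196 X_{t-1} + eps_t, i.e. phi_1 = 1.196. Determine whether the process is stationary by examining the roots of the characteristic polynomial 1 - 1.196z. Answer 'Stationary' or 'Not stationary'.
\text{Not stationary}

The AR(p) characteristic polynomial is P(z) = 1 - 1.196z.
Stationarity requires all roots to lie outside the unit circle, i.e. |z| > 1 for every root.
This is linear in z: 1 + (-1.196) z = 0  =>  z = -1/(-1.196) = 0.83612,  |z| = 0.83612.
Moduli of all roots: 0.8361.
All moduli strictly greater than 1? No.
Verdict: Not stationary.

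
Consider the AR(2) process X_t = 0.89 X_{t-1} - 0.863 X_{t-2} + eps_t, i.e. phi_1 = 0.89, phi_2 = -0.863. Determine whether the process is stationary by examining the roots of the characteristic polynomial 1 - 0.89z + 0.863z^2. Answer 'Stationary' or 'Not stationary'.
\text{Stationary}

The AR(p) characteristic polynomial is P(z) = 1 - 0.89z + 0.863z^2.
Stationarity requires all roots to lie outside the unit circle, i.e. |z| > 1 for every root.
Set 1 + (-0.89) z + (0.863) z^2 = 0, i.e. a z^2 + b z + c = 0 with a = 0.863, b = -0.89, c = 1.
Discriminant D = b^2 - 4ac = (-0.89)^2 - 4*(0.863)*1 = 0.7921 - (3.452) = -2.6599.
D < 0, so the roots are the complex-conjugate pair z = (-b +/- i sqrt(-D)) / (2a) = 0.5156 +/- 0.9449i.
For a conjugate pair |z|^2 = z * conj(z) = (product of roots) = c/a = 1/(0.863) = 1.158749, so |z| = sqrt(1.158749) = 1.0765 for both roots.
Moduli of all roots: 1.0765, 1.0765.
All moduli strictly greater than 1? Yes.
Verdict: Stationary.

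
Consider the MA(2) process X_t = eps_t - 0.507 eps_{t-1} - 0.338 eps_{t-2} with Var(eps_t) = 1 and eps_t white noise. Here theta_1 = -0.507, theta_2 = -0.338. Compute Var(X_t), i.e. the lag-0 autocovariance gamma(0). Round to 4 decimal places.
\gamma(0) = 1.3713

For an MA(q) process X_t = eps_t + sum_i theta_i eps_{t-i} with
Var(eps_t) = sigma^2, the variance is
  gamma(0) = sigma^2 * (1 + sum_i theta_i^2).
  sum_i theta_i^2 = (-0.507)^2 + (-0.338)^2 = 0.257049 + 0.114244 = 0.371293.
  gamma(0) = 1 * (1 + 0.371293) = 1 * 1.371293 = 1.371293, which rounds to 1.3713.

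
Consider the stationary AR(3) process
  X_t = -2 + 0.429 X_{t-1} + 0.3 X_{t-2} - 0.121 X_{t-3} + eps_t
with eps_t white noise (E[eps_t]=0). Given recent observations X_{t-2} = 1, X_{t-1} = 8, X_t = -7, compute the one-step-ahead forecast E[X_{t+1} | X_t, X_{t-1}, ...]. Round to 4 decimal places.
E[X_{t+1} \mid \mathcal F_t] = -2.7240

For an AR(p) model X_t = c + sum_i phi_i X_{t-i} + eps_t, the
one-step-ahead conditional mean is
  E[X_{t+1} | X_t, ...] = c + sum_i phi_i X_{t+1-i}.
Substitute known values:
  E[X_{t+1} | ...] = -2 + (0.429) * (-7) + (0.3) * (8) + (-0.121) * (1)
                   = -2.7240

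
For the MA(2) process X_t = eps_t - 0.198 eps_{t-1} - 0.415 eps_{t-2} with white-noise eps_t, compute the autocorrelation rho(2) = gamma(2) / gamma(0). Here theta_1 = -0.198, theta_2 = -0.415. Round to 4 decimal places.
\rho(2) = -0.3426

For an MA(q) process with theta_0 = 1, the autocovariance is
  gamma(k) = sigma^2 * sum_{i=0..q-k} theta_i * theta_{i+k},
and rho(k) = gamma(k) / gamma(0). Sigma^2 cancels.
  numerator   = (1)*(-0.415) = -0.415.
  denominator = (1)^2 + (-0.198)^2 + (-0.415)^2 = 1.211429.
  rho(2) = -0.415 / 1.211429 = -0.3426.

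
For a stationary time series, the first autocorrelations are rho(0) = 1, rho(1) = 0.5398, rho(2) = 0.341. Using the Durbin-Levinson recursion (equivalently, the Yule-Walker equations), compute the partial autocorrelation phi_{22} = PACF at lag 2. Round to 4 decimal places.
\phi_{22} = 0.0700

The PACF at lag k is phi_{kk}, the last component of the solution
to the Yule-Walker system G_k phi = r_k where
  (G_k)_{ij} = rho(|i - j|), (r_k)_i = rho(i), i,j = 1..k.
Equivalently, Durbin-Levinson gives phi_{kk} iteratively:
  phi_{11} = rho(1)
  phi_{kk} = [rho(k) - sum_{j=1..k-1} phi_{k-1,j} rho(k-j)]
            / [1 - sum_{j=1..k-1} phi_{k-1,j} rho(j)],
  phi_{k,j} = phi_{k-1,j} - phi_{kk} phi_{k-1,k-j},  j = 1..k-1.
Step k = 1:
  phi_11 = rho(1) = 0.5398.
Step k = 2:
  phi_22 = [rho(2) - phi_11 rho(1)] / [1 - phi_11 rho(1)] = [0.341 - (0.5398)(0.5398)] / [1 - (0.5398)(0.5398)]
         = 0.04961596 / 0.70861596 = 0.07.
Therefore phi_{22} = 0.0700.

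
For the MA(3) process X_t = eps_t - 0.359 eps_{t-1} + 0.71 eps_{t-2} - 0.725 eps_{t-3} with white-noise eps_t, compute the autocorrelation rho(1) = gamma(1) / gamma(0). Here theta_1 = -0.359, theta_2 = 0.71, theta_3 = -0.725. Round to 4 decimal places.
\rho(1) = -0.5229

For an MA(q) process with theta_0 = 1, the autocovariance is
  gamma(k) = sigma^2 * sum_{i=0..q-k} theta_i * theta_{i+k},
and rho(k) = gamma(k) / gamma(0). Sigma^2 cancels.
  numerator   = (1)*(-0.359) + (-0.359)*(0.71) + (0.71)*(-0.725) = -1.12864.
  denominator = (1)^2 + (-0.359)^2 + (0.71)^2 + (-0.725)^2 = 2.158606.
  rho(1) = -1.12864 / 2.158606 = -0.5229.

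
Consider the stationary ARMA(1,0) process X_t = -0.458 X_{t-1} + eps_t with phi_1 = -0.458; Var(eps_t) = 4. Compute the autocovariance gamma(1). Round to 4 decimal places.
\gamma(1) = -2.3183

Multiply the model equation by X_{t-k} and take expectations. With theta_0 = psi_0 = 1 and psi_j the MA(infinity) weights, this gives
  gamma(k) - sum_i phi_i gamma(k-i) = c_k,
  c_k = sigma^2 * sum_{j=k..q} theta_j psi_{j-k}   (c_k = 0 for k > q),
using gamma(-m) = gamma(m).
Pure AR (q = 0): c_0 = sigma^2 = 4, c_k = 0 for k >= 1.
Equations for k = 0 and k = 1 (AR order 1):
  gamma(0) = phi_1 gamma(1) + c_0
  gamma(1) = phi_1 gamma(0) + c_1
Substituting the second into the first: gamma(0) (1 - phi_1^2) = c_0 + phi_1 c_1, so
  gamma(0) = c_0 / (1 - phi_1^2) = 4 / (1 - (-0.458)^2) = 4 / 0.790236 = 5.061779.
  gamma(1) = phi_1 gamma(0) = (-0.458)(5.061779) = -2.318295.
Therefore gamma(1) = -2.3183 (to 4 decimal places).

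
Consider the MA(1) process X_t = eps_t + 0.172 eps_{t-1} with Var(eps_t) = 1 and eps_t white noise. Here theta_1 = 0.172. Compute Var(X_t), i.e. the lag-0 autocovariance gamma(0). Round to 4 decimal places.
\gamma(0) = 1.0296

For an MA(q) process X_t = eps_t + sum_i theta_i eps_{t-i} with
Var(eps_t) = sigma^2, the variance is
  gamma(0) = sigma^2 * (1 + sum_i theta_i^2).
  sum_i theta_i^2 = (0.172)^2 = 0.029584.
  gamma(0) = 1 * (1 + 0.029584) = 1 * 1.029584 = 1.029584, which rounds to 1.0296.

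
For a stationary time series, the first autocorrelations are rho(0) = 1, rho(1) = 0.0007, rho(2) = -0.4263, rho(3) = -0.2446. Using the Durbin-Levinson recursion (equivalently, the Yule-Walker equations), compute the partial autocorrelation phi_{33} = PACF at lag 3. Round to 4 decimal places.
\phi_{33} = -0.2980

The PACF at lag k is phi_{kk}, the last component of the solution
to the Yule-Walker system G_k phi = r_k where
  (G_k)_{ij} = rho(|i - j|), (r_k)_i = rho(i), i,j = 1..k.
Equivalently, Durbin-Levinson gives phi_{kk} iteratively:
  phi_{11} = rho(1)
  phi_{kk} = [rho(k) - sum_{j=1..k-1} phi_{k-1,j} rho(k-j)]
            / [1 - sum_{j=1..k-1} phi_{k-1,j} rho(j)],
  phi_{k,j} = phi_{k-1,j} - phi_{kk} phi_{k-1,k-j},  j = 1..k-1.
Step k = 1:
  phi_11 = rho(1) = 0.0007.
Step k = 2:
  phi_22 = [rho(2) - phi_11 rho(1)] / [1 - phi_11 rho(1)] = [-0.4263 - (0.0007)(0.0007)] / [1 - (0.0007)(0.0007)]
         = -0.42630049 / 0.99999951 = -0.426301.
  Update: phi_21 = phi_11 - phi_22 phi_11 = 0.0007 - (-0.426301)(0.0007) = 0.000998.
Step k = 3:
  phi_33 = [rho(3) - phi_21 rho(2) - phi_22 rho(1)] / [1 - phi_21 rho(1) - phi_22 rho(2)]
    numerator   = -0.2446 - (0.000998)(-0.4263) - (-0.426301)(0.0007) = -0.24387597
    denominator = 1 - (0.000998)(0.0007) - (-0.426301)(-0.4263) = 0.81826731
  phi_33 = -0.24387597 / 0.81826731 = -0.298.
Therefore phi_{33} = -0.2980.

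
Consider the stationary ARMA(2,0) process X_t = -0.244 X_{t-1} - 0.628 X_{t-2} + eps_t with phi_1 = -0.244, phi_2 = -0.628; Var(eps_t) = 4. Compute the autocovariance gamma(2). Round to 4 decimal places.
\gamma(2) = -3.9961

Multiply the model equation by X_{t-k} and take expectations. With theta_0 = psi_0 = 1 and psi_j the MA(infinity) weights, this gives
  gamma(k) - sum_i phi_i gamma(k-i) = c_k,
  c_k = sigma^2 * sum_{j=k..q} theta_j psi_{j-k}   (c_k = 0 for k > q),
using gamma(-m) = gamma(m).
Pure AR (q = 0): c_0 = sigma^2 = 4, c_k = 0 for k >= 1.
Equations for k = 0, 1, 2 (AR order 2, c_2 = 0):
  (E0) gamma(0) = phi_1 gamma(1) + phi_2 gamma(2) + c_0
  (E1) gamma(1) = phi_1 gamma(0) + phi_2 gamma(1) + c_1
  (E2) gamma(2) = phi_1 gamma(1) + phi_2 gamma(0)
From (E1): gamma(1) = A gamma(0) + B with
  A = phi_1 / (1 - phi_2) = -0.244 / 1.628 = -0.149877,   B = c_1 / (1 - phi_2) = 0 / 1.628 = 0.
Insert (E2) into (E0): gamma(0) (1 - phi_2^2) = phi_1 (1 + phi_2) gamma(1) + c_0.
  phi_1 (1 + phi_2) = (-0.244)(0.372) = -0.090768,   1 - phi_2^2 = 0.605616.
Replace gamma(1) by A gamma(0) + B and collect gamma(0):
  gamma(0) [0.605616 - (-0.090768)(-0.149877)] = c_0 = 4
  gamma(0) * 0.592012 = 4
  gamma(0) = 4 / 0.592012 = 6.75662.
  gamma(1) = A gamma(0) = (-0.149877)(6.75662) = -1.012663.
  gamma(2) = phi_1 gamma(1) + phi_2 gamma(0) = (-0.244)(-1.012663) + (-0.628)(6.75662) = -3.996068.
Therefore gamma(2) = -3.9961 (to 4 decimal places).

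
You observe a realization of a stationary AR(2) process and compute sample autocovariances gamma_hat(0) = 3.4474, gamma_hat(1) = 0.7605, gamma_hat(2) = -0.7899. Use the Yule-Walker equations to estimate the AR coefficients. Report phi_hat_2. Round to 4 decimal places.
\hat\phi_{2} = -0.2920

The Yule-Walker equations for an AR(p) process read, in matrix form,
  Gamma_p phi = r_p,   with   (Gamma_p)_{ij} = gamma(|i - j|),
                       (r_p)_i = gamma(i),   i,j = 1..p.
Substitute the sample gammas (Toeplitz matrix and right-hand side of size 2):
  Gamma_p = [[3.4474, 0.7605], [0.7605, 3.4474]]
  r_p     = [0.7605, -0.7899]
Written out:
  3.4474 phi_1 + 0.7605 phi_2 = 0.7605
  0.7605 phi_1 + 3.4474 phi_2 = -0.7899
Solve by Cramer's rule:
  det = gamma(0)^2 - gamma(1)^2 = (3.4474)^2 - (0.7605)^2 = 11.88456676 - 0.57836025 = 11.30620651
  phi_hat_1 = [gamma(1) gamma(0) - gamma(1) gamma(2)] / det = [(0.7605)(3.4474) - (0.7605)(-0.7899)] / 11.30620651 = 3.22246665 / 11.30620651 = 0.285
  phi_hat_2 = [gamma(0) gamma(2) - gamma(1)^2] / det = [(3.4474)(-0.7899) - (0.7605)^2] / 11.30620651 = -3.30146151 / 11.30620651 = -0.292
So phi_hat = [0.2850, -0.2920].
Therefore phi_hat_2 = -0.2920.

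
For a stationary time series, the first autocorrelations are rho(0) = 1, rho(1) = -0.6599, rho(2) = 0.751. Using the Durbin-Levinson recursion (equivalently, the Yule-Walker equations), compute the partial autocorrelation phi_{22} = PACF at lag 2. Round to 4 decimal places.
\phi_{22} = 0.5589

The PACF at lag k is phi_{kk}, the last component of the solution
to the Yule-Walker system G_k phi = r_k where
  (G_k)_{ij} = rho(|i - j|), (r_k)_i = rho(i), i,j = 1..k.
Equivalently, Durbin-Levinson gives phi_{kk} iteratively:
  phi_{11} = rho(1)
  phi_{kk} = [rho(k) - sum_{j=1..k-1} phi_{k-1,j} rho(k-j)]
            / [1 - sum_{j=1..k-1} phi_{k-1,j} rho(j)],
  phi_{k,j} = phi_{k-1,j} - phi_{kk} phi_{k-1,k-j},  j = 1..k-1.
Step k = 1:
  phi_11 = rho(1) = -0.6599.
Step k = 2:
  phi_22 = [rho(2) - phi_11 rho(1)] / [1 - phi_11 rho(1)] = [0.751 - (-0.6599)(-0.6599)] / [1 - (-0.6599)(-0.6599)]
         = 0.31553199 / 0.56453199 = 0.5589.
Therefore phi_{22} = 0.5589.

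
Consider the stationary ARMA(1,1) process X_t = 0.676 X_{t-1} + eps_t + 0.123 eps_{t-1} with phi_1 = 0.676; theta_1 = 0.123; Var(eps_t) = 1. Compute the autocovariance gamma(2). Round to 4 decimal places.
\gamma(2) = 1.0774

Multiply the model equation by X_{t-k} and take expectations. With theta_0 = psi_0 = 1 and psi_j the MA(infinity) weights, this gives
  gamma(k) - sum_i phi_i gamma(k-i) = c_k,
  c_k = sigma^2 * sum_{j=k..q} theta_j psi_{j-k}   (c_k = 0 for k > q),
using gamma(-m) = gamma(m).
psi-weights needed (psi_j = theta_j + sum_i phi_i psi_{j-i}):
  psi_1 = theta_1 + phi_1 = 0.123 + (0.676) = 0.799
Right-hand sides:
  c_0 = sigma^2 (1 + theta_1 psi_1) = 1 * (1 + (0.123)(0.799)) = 1 * 1.098277 = 1.098277
  c_1 = sigma^2 theta_1 = 1 * (0.123) = 0.123
  c_2 = 0
Equations for k = 0 and k = 1 (AR order 1):
  gamma(0) = phi_1 gamma(1) + c_0
  gamma(1) = phi_1 gamma(0) + c_1
Substituting the second into the first: gamma(0) (1 - phi_1^2) = c_0 + phi_1 c_1, so
  gamma(0) = (c_0 + phi_1 c_1) / (1 - phi_1^2) = (1.098277 + (0.676)(0.123)) / (1 - (0.676)^2) = 1.181425 / 0.543024 = 2.17564.
  gamma(1) = phi_1 gamma(0) + c_1 = (0.676)(2.17564) + (0.123) = 1.593733.
For k = 2 (> q): gamma(2) = phi_1 gamma(1) = (0.676)(1.593733) = 1.077363.
Therefore gamma(2) = 1.0774 (to 4 decimal places).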